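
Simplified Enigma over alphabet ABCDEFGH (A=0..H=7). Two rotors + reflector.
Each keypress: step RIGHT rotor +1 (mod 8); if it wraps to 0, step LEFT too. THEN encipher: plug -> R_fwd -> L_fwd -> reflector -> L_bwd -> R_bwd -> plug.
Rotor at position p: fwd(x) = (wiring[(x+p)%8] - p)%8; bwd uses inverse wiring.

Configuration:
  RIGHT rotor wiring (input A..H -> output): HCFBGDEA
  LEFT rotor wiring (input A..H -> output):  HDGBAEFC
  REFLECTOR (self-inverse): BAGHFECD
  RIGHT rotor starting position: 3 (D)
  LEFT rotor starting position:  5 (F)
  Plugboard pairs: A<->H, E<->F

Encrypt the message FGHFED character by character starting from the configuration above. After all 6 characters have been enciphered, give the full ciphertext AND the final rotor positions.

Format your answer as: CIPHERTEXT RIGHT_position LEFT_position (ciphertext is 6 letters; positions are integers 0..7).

Char 1 ('F'): step: R->4, L=5; F->plug->E->R->D->L->C->refl->G->L'->E->R'->D->plug->D
Char 2 ('G'): step: R->5, L=5; G->plug->G->R->E->L->G->refl->C->L'->D->R'->C->plug->C
Char 3 ('H'): step: R->6, L=5; H->plug->A->R->G->L->E->refl->F->L'->C->R'->B->plug->B
Char 4 ('F'): step: R->7, L=5; F->plug->E->R->C->L->F->refl->E->L'->G->R'->D->plug->D
Char 5 ('E'): step: R->0, L->6 (L advanced); E->plug->F->R->D->L->F->refl->E->L'->B->R'->D->plug->D
Char 6 ('D'): step: R->1, L=6; D->plug->D->R->F->L->D->refl->H->L'->A->R'->C->plug->C
Final: ciphertext=DCBDDC, RIGHT=1, LEFT=6

Answer: DCBDDC 1 6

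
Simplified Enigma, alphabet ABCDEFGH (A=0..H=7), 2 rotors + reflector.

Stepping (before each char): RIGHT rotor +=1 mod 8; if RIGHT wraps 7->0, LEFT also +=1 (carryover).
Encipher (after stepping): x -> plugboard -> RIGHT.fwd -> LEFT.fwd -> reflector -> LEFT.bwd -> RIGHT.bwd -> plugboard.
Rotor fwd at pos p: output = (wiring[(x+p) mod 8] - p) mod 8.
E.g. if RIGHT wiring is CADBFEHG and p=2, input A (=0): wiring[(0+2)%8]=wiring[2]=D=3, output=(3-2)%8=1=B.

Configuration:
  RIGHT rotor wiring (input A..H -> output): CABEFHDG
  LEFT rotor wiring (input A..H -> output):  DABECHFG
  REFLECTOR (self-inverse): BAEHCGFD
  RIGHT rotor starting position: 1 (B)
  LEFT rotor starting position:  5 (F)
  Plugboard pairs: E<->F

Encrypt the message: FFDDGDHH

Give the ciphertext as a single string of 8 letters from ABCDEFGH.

Answer: BEAHFCGA

Derivation:
Char 1 ('F'): step: R->2, L=5; F->plug->E->R->B->L->A->refl->B->L'->C->R'->B->plug->B
Char 2 ('F'): step: R->3, L=5; F->plug->E->R->D->L->G->refl->F->L'->H->R'->F->plug->E
Char 3 ('D'): step: R->4, L=5; D->plug->D->R->C->L->B->refl->A->L'->B->R'->A->plug->A
Char 4 ('D'): step: R->5, L=5; D->plug->D->R->F->L->E->refl->C->L'->A->R'->H->plug->H
Char 5 ('G'): step: R->6, L=5; G->plug->G->R->H->L->F->refl->G->L'->D->R'->E->plug->F
Char 6 ('D'): step: R->7, L=5; D->plug->D->R->C->L->B->refl->A->L'->B->R'->C->plug->C
Char 7 ('H'): step: R->0, L->6 (L advanced); H->plug->H->R->G->L->E->refl->C->L'->D->R'->G->plug->G
Char 8 ('H'): step: R->1, L=6; H->plug->H->R->B->L->A->refl->B->L'->H->R'->A->plug->A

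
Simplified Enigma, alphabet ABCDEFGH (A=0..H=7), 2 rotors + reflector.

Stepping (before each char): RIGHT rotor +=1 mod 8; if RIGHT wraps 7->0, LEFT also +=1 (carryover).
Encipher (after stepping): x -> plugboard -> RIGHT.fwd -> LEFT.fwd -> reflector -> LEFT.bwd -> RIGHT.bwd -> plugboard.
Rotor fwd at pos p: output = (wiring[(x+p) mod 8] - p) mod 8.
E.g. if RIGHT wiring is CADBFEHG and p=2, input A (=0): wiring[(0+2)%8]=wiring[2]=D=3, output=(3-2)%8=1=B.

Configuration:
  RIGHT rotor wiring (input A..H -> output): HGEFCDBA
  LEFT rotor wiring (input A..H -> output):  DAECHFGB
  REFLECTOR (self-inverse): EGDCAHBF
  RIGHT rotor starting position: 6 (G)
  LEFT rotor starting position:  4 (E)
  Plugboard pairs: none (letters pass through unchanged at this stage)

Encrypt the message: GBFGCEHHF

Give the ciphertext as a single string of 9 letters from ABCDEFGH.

Answer: FDEFAHAEA

Derivation:
Char 1 ('G'): step: R->7, L=4; G->plug->G->R->E->L->H->refl->F->L'->D->R'->F->plug->F
Char 2 ('B'): step: R->0, L->5 (L advanced); B->plug->B->R->G->L->F->refl->H->L'->F->R'->D->plug->D
Char 3 ('F'): step: R->1, L=5; F->plug->F->R->A->L->A->refl->E->L'->C->R'->E->plug->E
Char 4 ('G'): step: R->2, L=5; G->plug->G->R->F->L->H->refl->F->L'->G->R'->F->plug->F
Char 5 ('C'): step: R->3, L=5; C->plug->C->R->A->L->A->refl->E->L'->C->R'->A->plug->A
Char 6 ('E'): step: R->4, L=5; E->plug->E->R->D->L->G->refl->B->L'->B->R'->H->plug->H
Char 7 ('H'): step: R->5, L=5; H->plug->H->R->F->L->H->refl->F->L'->G->R'->A->plug->A
Char 8 ('H'): step: R->6, L=5; H->plug->H->R->F->L->H->refl->F->L'->G->R'->E->plug->E
Char 9 ('F'): step: R->7, L=5; F->plug->F->R->D->L->G->refl->B->L'->B->R'->A->plug->A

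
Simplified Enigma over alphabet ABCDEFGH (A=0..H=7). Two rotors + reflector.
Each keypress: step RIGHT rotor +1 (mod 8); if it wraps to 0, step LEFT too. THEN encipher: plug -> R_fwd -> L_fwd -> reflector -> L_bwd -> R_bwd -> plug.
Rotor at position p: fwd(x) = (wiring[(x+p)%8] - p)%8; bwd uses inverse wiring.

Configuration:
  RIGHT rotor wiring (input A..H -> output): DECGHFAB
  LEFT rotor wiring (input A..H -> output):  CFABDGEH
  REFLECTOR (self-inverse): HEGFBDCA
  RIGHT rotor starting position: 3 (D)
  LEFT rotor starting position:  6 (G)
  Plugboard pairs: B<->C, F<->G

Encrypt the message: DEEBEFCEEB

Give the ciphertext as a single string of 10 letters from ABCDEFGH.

Char 1 ('D'): step: R->4, L=6; D->plug->D->R->F->L->D->refl->F->L'->G->R'->G->plug->F
Char 2 ('E'): step: R->5, L=6; E->plug->E->R->H->L->A->refl->H->L'->D->R'->B->plug->C
Char 3 ('E'): step: R->6, L=6; E->plug->E->R->E->L->C->refl->G->L'->A->R'->F->plug->G
Char 4 ('B'): step: R->7, L=6; B->plug->C->R->F->L->D->refl->F->L'->G->R'->G->plug->F
Char 5 ('E'): step: R->0, L->7 (L advanced); E->plug->E->R->H->L->F->refl->D->L'->B->R'->H->plug->H
Char 6 ('F'): step: R->1, L=7; F->plug->G->R->A->L->A->refl->H->L'->G->R'->D->plug->D
Char 7 ('C'): step: R->2, L=7; C->plug->B->R->E->L->C->refl->G->L'->C->R'->H->plug->H
Char 8 ('E'): step: R->3, L=7; E->plug->E->R->G->L->H->refl->A->L'->A->R'->F->plug->G
Char 9 ('E'): step: R->4, L=7; E->plug->E->R->H->L->F->refl->D->L'->B->R'->B->plug->C
Char 10 ('B'): step: R->5, L=7; B->plug->C->R->E->L->C->refl->G->L'->C->R'->H->plug->H

Answer: FCGFHDHGCH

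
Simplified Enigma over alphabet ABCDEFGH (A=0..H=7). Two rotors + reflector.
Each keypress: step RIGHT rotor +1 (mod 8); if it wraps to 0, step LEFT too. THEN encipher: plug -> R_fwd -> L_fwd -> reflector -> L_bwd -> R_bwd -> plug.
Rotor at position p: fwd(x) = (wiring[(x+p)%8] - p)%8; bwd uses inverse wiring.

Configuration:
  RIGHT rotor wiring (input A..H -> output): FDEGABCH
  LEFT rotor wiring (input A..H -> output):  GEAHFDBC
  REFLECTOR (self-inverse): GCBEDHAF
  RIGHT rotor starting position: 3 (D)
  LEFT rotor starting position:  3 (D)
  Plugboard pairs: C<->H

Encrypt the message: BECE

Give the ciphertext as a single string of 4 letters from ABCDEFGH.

Answer: GGGH

Derivation:
Char 1 ('B'): step: R->4, L=3; B->plug->B->R->F->L->D->refl->E->L'->A->R'->G->plug->G
Char 2 ('E'): step: R->5, L=3; E->plug->E->R->G->L->B->refl->C->L'->B->R'->G->plug->G
Char 3 ('C'): step: R->6, L=3; C->plug->H->R->D->L->G->refl->A->L'->C->R'->G->plug->G
Char 4 ('E'): step: R->7, L=3; E->plug->E->R->H->L->F->refl->H->L'->E->R'->C->plug->H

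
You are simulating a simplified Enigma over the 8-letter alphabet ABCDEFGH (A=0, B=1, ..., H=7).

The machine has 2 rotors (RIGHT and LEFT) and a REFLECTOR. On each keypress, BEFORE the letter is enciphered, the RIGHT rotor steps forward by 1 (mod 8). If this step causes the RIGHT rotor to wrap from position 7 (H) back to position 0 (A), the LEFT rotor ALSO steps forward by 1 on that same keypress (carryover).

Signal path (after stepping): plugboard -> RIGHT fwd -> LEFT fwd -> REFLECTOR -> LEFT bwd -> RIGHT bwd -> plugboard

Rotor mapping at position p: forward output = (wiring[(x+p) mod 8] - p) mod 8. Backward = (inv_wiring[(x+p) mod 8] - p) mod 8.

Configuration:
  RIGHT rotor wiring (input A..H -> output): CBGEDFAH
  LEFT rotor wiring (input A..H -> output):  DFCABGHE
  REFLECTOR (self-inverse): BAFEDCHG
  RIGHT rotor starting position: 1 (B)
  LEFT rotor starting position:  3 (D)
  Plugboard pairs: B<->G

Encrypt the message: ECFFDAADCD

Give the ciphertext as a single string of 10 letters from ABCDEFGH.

Char 1 ('E'): step: R->2, L=3; E->plug->E->R->G->L->C->refl->F->L'->A->R'->G->plug->B
Char 2 ('C'): step: R->3, L=3; C->plug->C->R->C->L->D->refl->E->L'->D->R'->H->plug->H
Char 3 ('F'): step: R->4, L=3; F->plug->F->R->F->L->A->refl->B->L'->E->R'->C->plug->C
Char 4 ('F'): step: R->5, L=3; F->plug->F->R->B->L->G->refl->H->L'->H->R'->G->plug->B
Char 5 ('D'): step: R->6, L=3; D->plug->D->R->D->L->E->refl->D->L'->C->R'->A->plug->A
Char 6 ('A'): step: R->7, L=3; A->plug->A->R->A->L->F->refl->C->L'->G->R'->G->plug->B
Char 7 ('A'): step: R->0, L->4 (L advanced); A->plug->A->R->C->L->D->refl->E->L'->H->R'->H->plug->H
Char 8 ('D'): step: R->1, L=4; D->plug->D->R->C->L->D->refl->E->L'->H->R'->F->plug->F
Char 9 ('C'): step: R->2, L=4; C->plug->C->R->B->L->C->refl->F->L'->A->R'->G->plug->B
Char 10 ('D'): step: R->3, L=4; D->plug->D->R->F->L->B->refl->A->L'->D->R'->H->plug->H

Answer: BHCBABHFBH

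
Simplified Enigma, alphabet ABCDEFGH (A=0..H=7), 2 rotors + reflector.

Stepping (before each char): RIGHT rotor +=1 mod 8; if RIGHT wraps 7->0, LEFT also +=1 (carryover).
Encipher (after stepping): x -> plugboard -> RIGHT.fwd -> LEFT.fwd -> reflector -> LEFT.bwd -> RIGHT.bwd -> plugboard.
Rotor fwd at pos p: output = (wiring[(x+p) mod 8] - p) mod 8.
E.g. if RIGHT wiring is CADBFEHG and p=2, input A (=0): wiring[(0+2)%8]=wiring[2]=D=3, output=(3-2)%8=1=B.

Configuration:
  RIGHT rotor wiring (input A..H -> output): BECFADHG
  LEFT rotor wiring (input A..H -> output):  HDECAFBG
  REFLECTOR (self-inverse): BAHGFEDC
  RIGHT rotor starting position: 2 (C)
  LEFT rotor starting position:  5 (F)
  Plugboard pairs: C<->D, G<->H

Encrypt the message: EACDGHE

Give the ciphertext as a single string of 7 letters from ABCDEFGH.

Answer: BBEGBGB

Derivation:
Char 1 ('E'): step: R->3, L=5; E->plug->E->R->D->L->C->refl->H->L'->F->R'->B->plug->B
Char 2 ('A'): step: R->4, L=5; A->plug->A->R->E->L->G->refl->D->L'->H->R'->B->plug->B
Char 3 ('C'): step: R->5, L=5; C->plug->D->R->E->L->G->refl->D->L'->H->R'->E->plug->E
Char 4 ('D'): step: R->6, L=5; D->plug->C->R->D->L->C->refl->H->L'->F->R'->H->plug->G
Char 5 ('G'): step: R->7, L=5; G->plug->H->R->A->L->A->refl->B->L'->C->R'->B->plug->B
Char 6 ('H'): step: R->0, L->6 (L advanced); H->plug->G->R->H->L->H->refl->C->L'->G->R'->H->plug->G
Char 7 ('E'): step: R->1, L=6; E->plug->E->R->C->L->B->refl->A->L'->B->R'->B->plug->B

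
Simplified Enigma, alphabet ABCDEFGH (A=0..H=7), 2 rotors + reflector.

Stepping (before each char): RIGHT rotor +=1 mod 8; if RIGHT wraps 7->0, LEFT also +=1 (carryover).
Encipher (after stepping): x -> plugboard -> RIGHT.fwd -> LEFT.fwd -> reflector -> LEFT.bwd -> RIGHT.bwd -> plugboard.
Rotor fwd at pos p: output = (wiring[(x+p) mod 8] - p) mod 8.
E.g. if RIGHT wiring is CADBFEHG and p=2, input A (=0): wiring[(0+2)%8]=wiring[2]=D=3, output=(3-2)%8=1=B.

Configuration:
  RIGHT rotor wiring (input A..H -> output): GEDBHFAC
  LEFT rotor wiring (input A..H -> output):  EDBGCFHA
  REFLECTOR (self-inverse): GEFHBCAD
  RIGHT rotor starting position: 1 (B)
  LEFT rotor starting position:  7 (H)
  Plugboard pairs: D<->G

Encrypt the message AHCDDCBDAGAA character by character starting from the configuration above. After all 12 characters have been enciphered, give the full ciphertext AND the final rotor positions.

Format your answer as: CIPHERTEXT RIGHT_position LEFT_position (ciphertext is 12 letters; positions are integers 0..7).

Answer: GCHCFGFGEBDH 5 0

Derivation:
Char 1 ('A'): step: R->2, L=7; A->plug->A->R->B->L->F->refl->C->L'->D->R'->D->plug->G
Char 2 ('H'): step: R->3, L=7; H->plug->H->R->A->L->B->refl->E->L'->C->R'->C->plug->C
Char 3 ('C'): step: R->4, L=7; C->plug->C->R->E->L->H->refl->D->L'->F->R'->H->plug->H
Char 4 ('D'): step: R->5, L=7; D->plug->G->R->E->L->H->refl->D->L'->F->R'->C->plug->C
Char 5 ('D'): step: R->6, L=7; D->plug->G->R->B->L->F->refl->C->L'->D->R'->F->plug->F
Char 6 ('C'): step: R->7, L=7; C->plug->C->R->F->L->D->refl->H->L'->E->R'->D->plug->G
Char 7 ('B'): step: R->0, L->0 (L advanced); B->plug->B->R->E->L->C->refl->F->L'->F->R'->F->plug->F
Char 8 ('D'): step: R->1, L=0; D->plug->G->R->B->L->D->refl->H->L'->G->R'->D->plug->G
Char 9 ('A'): step: R->2, L=0; A->plug->A->R->B->L->D->refl->H->L'->G->R'->E->plug->E
Char 10 ('G'): step: R->3, L=0; G->plug->D->R->F->L->F->refl->C->L'->E->R'->B->plug->B
Char 11 ('A'): step: R->4, L=0; A->plug->A->R->D->L->G->refl->A->L'->H->R'->G->plug->D
Char 12 ('A'): step: R->5, L=0; A->plug->A->R->A->L->E->refl->B->L'->C->R'->H->plug->H
Final: ciphertext=GCHCFGFGEBDH, RIGHT=5, LEFT=0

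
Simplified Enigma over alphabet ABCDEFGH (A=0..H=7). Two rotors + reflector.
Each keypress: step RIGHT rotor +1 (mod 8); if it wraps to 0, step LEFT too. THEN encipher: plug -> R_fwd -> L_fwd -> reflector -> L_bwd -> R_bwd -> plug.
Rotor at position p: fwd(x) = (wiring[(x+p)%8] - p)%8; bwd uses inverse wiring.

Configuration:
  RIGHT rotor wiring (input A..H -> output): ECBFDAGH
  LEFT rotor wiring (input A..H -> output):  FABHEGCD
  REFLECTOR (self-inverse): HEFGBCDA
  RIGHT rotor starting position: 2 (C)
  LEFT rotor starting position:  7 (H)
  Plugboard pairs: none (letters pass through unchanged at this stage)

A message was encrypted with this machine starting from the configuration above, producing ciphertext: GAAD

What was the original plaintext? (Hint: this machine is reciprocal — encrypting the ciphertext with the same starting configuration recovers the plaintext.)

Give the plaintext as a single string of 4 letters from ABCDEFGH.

Answer: FHEC

Derivation:
Char 1 ('G'): step: R->3, L=7; G->plug->G->R->H->L->D->refl->G->L'->B->R'->F->plug->F
Char 2 ('A'): step: R->4, L=7; A->plug->A->R->H->L->D->refl->G->L'->B->R'->H->plug->H
Char 3 ('A'): step: R->5, L=7; A->plug->A->R->D->L->C->refl->F->L'->F->R'->E->plug->E
Char 4 ('D'): step: R->6, L=7; D->plug->D->R->E->L->A->refl->H->L'->G->R'->C->plug->C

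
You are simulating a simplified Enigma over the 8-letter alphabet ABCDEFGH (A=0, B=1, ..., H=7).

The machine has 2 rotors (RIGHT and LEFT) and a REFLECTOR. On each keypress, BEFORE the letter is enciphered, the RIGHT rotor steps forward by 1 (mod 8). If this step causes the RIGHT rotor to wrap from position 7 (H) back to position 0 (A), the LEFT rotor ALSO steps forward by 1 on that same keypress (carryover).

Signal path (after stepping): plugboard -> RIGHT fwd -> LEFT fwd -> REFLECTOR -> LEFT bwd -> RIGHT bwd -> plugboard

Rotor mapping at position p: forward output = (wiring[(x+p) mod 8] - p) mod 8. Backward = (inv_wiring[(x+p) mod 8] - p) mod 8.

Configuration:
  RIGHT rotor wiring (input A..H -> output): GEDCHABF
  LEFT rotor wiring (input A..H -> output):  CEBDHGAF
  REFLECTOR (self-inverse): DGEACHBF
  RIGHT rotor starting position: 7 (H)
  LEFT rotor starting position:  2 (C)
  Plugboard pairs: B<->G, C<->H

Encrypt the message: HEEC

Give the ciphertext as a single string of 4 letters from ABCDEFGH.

Answer: CDDE

Derivation:
Char 1 ('H'): step: R->0, L->3 (L advanced); H->plug->C->R->D->L->F->refl->H->L'->F->R'->H->plug->C
Char 2 ('E'): step: R->1, L=3; E->plug->E->R->H->L->G->refl->B->L'->G->R'->D->plug->D
Char 3 ('E'): step: R->2, L=3; E->plug->E->R->H->L->G->refl->B->L'->G->R'->D->plug->D
Char 4 ('C'): step: R->3, L=3; C->plug->H->R->A->L->A->refl->D->L'->C->R'->E->plug->E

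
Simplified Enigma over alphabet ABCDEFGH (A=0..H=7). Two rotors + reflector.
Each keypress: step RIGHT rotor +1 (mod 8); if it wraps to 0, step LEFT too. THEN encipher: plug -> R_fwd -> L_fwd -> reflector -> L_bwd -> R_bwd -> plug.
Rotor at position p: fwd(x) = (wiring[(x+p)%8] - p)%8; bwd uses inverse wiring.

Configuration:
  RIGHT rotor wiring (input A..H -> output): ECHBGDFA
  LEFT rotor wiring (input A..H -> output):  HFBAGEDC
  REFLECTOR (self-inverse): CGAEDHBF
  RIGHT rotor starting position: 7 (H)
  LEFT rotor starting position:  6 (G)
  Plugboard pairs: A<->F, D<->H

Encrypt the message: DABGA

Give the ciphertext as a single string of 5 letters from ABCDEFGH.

Char 1 ('D'): step: R->0, L->7 (L advanced); D->plug->H->R->A->L->D->refl->E->L'->H->R'->C->plug->C
Char 2 ('A'): step: R->1, L=7; A->plug->F->R->E->L->B->refl->G->L'->C->R'->E->plug->E
Char 3 ('B'): step: R->2, L=7; B->plug->B->R->H->L->E->refl->D->L'->A->R'->H->plug->D
Char 4 ('G'): step: R->3, L=7; G->plug->G->R->H->L->E->refl->D->L'->A->R'->C->plug->C
Char 5 ('A'): step: R->4, L=7; A->plug->F->R->G->L->F->refl->H->L'->F->R'->H->plug->D

Answer: CEDCD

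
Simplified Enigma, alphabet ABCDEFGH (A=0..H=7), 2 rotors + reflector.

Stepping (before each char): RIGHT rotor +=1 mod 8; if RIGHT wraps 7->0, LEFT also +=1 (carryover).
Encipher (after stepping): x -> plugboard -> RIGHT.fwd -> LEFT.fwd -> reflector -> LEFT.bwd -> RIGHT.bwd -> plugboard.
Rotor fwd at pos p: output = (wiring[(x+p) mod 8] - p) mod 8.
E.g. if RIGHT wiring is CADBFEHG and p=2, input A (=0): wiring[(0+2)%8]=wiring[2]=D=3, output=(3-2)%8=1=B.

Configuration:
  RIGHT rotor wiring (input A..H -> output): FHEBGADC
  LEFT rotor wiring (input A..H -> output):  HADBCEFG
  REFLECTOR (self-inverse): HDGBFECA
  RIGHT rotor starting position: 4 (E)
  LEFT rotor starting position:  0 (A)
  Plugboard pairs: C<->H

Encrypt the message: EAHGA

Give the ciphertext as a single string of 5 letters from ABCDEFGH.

Answer: AEGHD

Derivation:
Char 1 ('E'): step: R->5, L=0; E->plug->E->R->C->L->D->refl->B->L'->D->R'->A->plug->A
Char 2 ('A'): step: R->6, L=0; A->plug->A->R->F->L->E->refl->F->L'->G->R'->E->plug->E
Char 3 ('H'): step: R->7, L=0; H->plug->C->R->A->L->H->refl->A->L'->B->R'->G->plug->G
Char 4 ('G'): step: R->0, L->1 (L advanced); G->plug->G->R->D->L->B->refl->D->L'->E->R'->C->plug->H
Char 5 ('A'): step: R->1, L=1; A->plug->A->R->G->L->F->refl->E->L'->F->R'->D->plug->D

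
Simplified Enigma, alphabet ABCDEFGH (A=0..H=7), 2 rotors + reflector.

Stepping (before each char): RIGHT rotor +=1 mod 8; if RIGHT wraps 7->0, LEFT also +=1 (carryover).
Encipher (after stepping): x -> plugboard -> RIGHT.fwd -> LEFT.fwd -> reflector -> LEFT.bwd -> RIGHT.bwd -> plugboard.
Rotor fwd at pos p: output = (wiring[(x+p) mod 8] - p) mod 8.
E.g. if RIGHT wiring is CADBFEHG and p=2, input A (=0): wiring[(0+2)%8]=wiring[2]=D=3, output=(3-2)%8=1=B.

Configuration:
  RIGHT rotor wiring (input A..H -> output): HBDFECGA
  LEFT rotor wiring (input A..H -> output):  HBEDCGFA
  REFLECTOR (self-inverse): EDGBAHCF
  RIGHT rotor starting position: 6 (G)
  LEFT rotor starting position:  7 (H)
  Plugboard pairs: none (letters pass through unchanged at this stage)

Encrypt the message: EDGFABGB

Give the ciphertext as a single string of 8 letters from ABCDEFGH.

Answer: GEBDCAFF

Derivation:
Char 1 ('E'): step: R->7, L=7; E->plug->E->R->G->L->H->refl->F->L'->D->R'->G->plug->G
Char 2 ('D'): step: R->0, L->0 (L advanced); D->plug->D->R->F->L->G->refl->C->L'->E->R'->E->plug->E
Char 3 ('G'): step: R->1, L=0; G->plug->G->R->H->L->A->refl->E->L'->C->R'->B->plug->B
Char 4 ('F'): step: R->2, L=0; F->plug->F->R->G->L->F->refl->H->L'->A->R'->D->plug->D
Char 5 ('A'): step: R->3, L=0; A->plug->A->R->C->L->E->refl->A->L'->H->R'->C->plug->C
Char 6 ('B'): step: R->4, L=0; B->plug->B->R->G->L->F->refl->H->L'->A->R'->A->plug->A
Char 7 ('G'): step: R->5, L=0; G->plug->G->R->A->L->H->refl->F->L'->G->R'->F->plug->F
Char 8 ('B'): step: R->6, L=0; B->plug->B->R->C->L->E->refl->A->L'->H->R'->F->plug->F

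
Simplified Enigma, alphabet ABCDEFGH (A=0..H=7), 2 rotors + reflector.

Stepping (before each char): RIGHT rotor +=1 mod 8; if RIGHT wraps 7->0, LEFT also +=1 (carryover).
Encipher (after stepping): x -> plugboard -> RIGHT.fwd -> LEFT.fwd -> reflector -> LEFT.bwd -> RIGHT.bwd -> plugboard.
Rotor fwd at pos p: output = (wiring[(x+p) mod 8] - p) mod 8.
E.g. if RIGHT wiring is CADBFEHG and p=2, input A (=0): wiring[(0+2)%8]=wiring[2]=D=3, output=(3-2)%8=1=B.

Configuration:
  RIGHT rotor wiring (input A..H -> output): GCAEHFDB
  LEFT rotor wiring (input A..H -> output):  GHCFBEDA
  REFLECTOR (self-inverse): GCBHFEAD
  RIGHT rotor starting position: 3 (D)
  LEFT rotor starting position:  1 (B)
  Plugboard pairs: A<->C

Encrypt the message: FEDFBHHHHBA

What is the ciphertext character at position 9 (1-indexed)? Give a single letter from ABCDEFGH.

Char 1 ('F'): step: R->4, L=1; F->plug->F->R->G->L->H->refl->D->L'->E->R'->G->plug->G
Char 2 ('E'): step: R->5, L=1; E->plug->E->R->F->L->C->refl->B->L'->B->R'->D->plug->D
Char 3 ('D'): step: R->6, L=1; D->plug->D->R->E->L->D->refl->H->L'->G->R'->F->plug->F
Char 4 ('F'): step: R->7, L=1; F->plug->F->R->A->L->G->refl->A->L'->D->R'->C->plug->A
Char 5 ('B'): step: R->0, L->2 (L advanced); B->plug->B->R->C->L->H->refl->D->L'->B->R'->H->plug->H
Char 6 ('H'): step: R->1, L=2; H->plug->H->R->F->L->G->refl->A->L'->A->R'->G->plug->G
Char 7 ('H'): step: R->2, L=2; H->plug->H->R->A->L->A->refl->G->L'->F->R'->C->plug->A
Char 8 ('H'): step: R->3, L=2; H->plug->H->R->F->L->G->refl->A->L'->A->R'->D->plug->D
Char 9 ('H'): step: R->4, L=2; H->plug->H->R->A->L->A->refl->G->L'->F->R'->D->plug->D

D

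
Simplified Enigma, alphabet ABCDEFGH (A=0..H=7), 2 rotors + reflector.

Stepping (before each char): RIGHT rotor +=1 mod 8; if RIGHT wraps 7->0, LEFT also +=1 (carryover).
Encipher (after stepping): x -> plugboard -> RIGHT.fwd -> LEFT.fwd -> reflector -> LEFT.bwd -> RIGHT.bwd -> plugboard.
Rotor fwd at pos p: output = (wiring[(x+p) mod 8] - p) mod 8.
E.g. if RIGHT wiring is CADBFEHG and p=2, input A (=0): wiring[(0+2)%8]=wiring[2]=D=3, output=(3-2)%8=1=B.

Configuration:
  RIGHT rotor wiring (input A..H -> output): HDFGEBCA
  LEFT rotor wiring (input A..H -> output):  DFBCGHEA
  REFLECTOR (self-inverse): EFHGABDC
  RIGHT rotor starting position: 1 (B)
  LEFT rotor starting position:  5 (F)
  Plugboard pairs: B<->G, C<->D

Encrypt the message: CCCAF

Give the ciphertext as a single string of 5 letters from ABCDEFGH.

Char 1 ('C'): step: R->2, L=5; C->plug->D->R->H->L->B->refl->F->L'->G->R'->F->plug->F
Char 2 ('C'): step: R->3, L=5; C->plug->D->R->H->L->B->refl->F->L'->G->R'->C->plug->D
Char 3 ('C'): step: R->4, L=5; C->plug->D->R->E->L->A->refl->E->L'->F->R'->B->plug->G
Char 4 ('A'): step: R->5, L=5; A->plug->A->R->E->L->A->refl->E->L'->F->R'->B->plug->G
Char 5 ('F'): step: R->6, L=5; F->plug->F->R->A->L->C->refl->H->L'->B->R'->C->plug->D

Answer: FDGGD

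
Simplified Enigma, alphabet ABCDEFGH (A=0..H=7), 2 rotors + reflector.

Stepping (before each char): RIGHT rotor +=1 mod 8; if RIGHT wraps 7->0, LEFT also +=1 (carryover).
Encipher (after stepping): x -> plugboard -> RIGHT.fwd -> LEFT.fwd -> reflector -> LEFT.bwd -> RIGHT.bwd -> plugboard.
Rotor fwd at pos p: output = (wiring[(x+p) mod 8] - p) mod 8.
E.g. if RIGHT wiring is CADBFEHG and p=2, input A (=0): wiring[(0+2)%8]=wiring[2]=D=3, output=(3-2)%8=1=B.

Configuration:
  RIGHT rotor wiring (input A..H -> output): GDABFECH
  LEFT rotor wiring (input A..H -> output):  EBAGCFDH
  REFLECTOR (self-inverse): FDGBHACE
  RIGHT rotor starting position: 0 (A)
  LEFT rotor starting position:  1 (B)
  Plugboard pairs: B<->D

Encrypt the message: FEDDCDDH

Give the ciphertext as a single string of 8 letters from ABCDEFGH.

Char 1 ('F'): step: R->1, L=1; F->plug->F->R->B->L->H->refl->E->L'->E->R'->D->plug->B
Char 2 ('E'): step: R->2, L=1; E->plug->E->R->A->L->A->refl->F->L'->C->R'->D->plug->B
Char 3 ('D'): step: R->3, L=1; D->plug->B->R->C->L->F->refl->A->L'->A->R'->G->plug->G
Char 4 ('D'): step: R->4, L=1; D->plug->B->R->A->L->A->refl->F->L'->C->R'->E->plug->E
Char 5 ('C'): step: R->5, L=1; C->plug->C->R->C->L->F->refl->A->L'->A->R'->H->plug->H
Char 6 ('D'): step: R->6, L=1; D->plug->B->R->B->L->H->refl->E->L'->E->R'->A->plug->A
Char 7 ('D'): step: R->7, L=1; D->plug->B->R->H->L->D->refl->B->L'->D->R'->H->plug->H
Char 8 ('H'): step: R->0, L->2 (L advanced); H->plug->H->R->H->L->H->refl->E->L'->B->R'->D->plug->B

Answer: BBGEHAHB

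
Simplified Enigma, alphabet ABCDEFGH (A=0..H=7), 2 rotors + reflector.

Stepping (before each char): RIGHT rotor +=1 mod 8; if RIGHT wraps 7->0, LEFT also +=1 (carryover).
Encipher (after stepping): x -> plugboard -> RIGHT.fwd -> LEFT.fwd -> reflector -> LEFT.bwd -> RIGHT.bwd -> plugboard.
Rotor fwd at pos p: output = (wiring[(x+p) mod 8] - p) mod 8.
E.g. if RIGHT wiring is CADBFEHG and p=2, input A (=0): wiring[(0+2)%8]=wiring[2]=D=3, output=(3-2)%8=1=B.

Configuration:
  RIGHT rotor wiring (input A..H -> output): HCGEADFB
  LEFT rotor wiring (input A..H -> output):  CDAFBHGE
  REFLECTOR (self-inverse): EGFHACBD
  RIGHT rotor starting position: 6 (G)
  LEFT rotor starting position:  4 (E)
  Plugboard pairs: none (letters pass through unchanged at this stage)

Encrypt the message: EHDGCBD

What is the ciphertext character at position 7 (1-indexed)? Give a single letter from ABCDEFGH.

Char 1 ('E'): step: R->7, L=4; E->plug->E->R->F->L->H->refl->D->L'->B->R'->F->plug->F
Char 2 ('H'): step: R->0, L->5 (L advanced); H->plug->H->R->B->L->B->refl->G->L'->E->R'->D->plug->D
Char 3 ('D'): step: R->1, L=5; D->plug->D->R->H->L->E->refl->A->L'->G->R'->H->plug->H
Char 4 ('G'): step: R->2, L=5; G->plug->G->R->F->L->D->refl->H->L'->C->R'->B->plug->B
Char 5 ('C'): step: R->3, L=5; C->plug->C->R->A->L->C->refl->F->L'->D->R'->H->plug->H
Char 6 ('B'): step: R->4, L=5; B->plug->B->R->H->L->E->refl->A->L'->G->R'->F->plug->F
Char 7 ('D'): step: R->5, L=5; D->plug->D->R->C->L->H->refl->D->L'->F->R'->E->plug->E

E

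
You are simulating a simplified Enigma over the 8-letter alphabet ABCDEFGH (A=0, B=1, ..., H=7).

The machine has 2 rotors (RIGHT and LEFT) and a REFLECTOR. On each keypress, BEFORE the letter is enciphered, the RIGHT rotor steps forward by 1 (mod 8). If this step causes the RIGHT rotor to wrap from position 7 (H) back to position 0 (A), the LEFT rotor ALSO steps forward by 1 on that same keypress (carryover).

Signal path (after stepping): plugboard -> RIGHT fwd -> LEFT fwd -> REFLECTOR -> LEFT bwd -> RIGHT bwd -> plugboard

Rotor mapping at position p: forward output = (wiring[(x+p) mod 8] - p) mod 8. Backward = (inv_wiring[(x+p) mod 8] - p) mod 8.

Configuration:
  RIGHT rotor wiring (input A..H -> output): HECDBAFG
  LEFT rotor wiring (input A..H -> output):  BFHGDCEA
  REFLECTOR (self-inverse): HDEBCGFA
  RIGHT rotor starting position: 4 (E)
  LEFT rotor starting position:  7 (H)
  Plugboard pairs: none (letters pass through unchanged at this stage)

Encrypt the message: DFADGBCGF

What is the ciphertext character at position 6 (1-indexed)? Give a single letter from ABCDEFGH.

Char 1 ('D'): step: R->5, L=7; D->plug->D->R->C->L->G->refl->F->L'->H->R'->E->plug->E
Char 2 ('F'): step: R->6, L=7; F->plug->F->R->F->L->E->refl->C->L'->B->R'->C->plug->C
Char 3 ('A'): step: R->7, L=7; A->plug->A->R->H->L->F->refl->G->L'->C->R'->F->plug->F
Char 4 ('D'): step: R->0, L->0 (L advanced); D->plug->D->R->D->L->G->refl->F->L'->B->R'->E->plug->E
Char 5 ('G'): step: R->1, L=0; G->plug->G->R->F->L->C->refl->E->L'->G->R'->H->plug->H
Char 6 ('B'): step: R->2, L=0; B->plug->B->R->B->L->F->refl->G->L'->D->R'->E->plug->E

E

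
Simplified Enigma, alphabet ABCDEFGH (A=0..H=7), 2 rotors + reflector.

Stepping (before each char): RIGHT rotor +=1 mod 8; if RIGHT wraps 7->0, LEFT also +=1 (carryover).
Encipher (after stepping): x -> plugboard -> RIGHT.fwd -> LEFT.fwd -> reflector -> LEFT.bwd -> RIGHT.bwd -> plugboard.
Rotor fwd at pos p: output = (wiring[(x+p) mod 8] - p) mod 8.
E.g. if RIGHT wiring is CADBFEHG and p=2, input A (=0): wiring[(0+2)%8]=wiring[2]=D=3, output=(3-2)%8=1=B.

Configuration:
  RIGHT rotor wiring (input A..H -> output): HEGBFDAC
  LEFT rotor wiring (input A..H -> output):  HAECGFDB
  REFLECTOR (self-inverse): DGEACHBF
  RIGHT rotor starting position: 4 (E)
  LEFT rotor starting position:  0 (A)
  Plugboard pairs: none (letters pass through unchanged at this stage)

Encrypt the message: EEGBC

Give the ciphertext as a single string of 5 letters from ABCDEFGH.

Char 1 ('E'): step: R->5, L=0; E->plug->E->R->H->L->B->refl->G->L'->E->R'->G->plug->G
Char 2 ('E'): step: R->6, L=0; E->plug->E->R->A->L->H->refl->F->L'->F->R'->H->plug->H
Char 3 ('G'): step: R->7, L=0; G->plug->G->R->E->L->G->refl->B->L'->H->R'->D->plug->D
Char 4 ('B'): step: R->0, L->1 (L advanced); B->plug->B->R->E->L->E->refl->C->L'->F->R'->E->plug->E
Char 5 ('C'): step: R->1, L=1; C->plug->C->R->A->L->H->refl->F->L'->D->R'->A->plug->A

Answer: GHDEA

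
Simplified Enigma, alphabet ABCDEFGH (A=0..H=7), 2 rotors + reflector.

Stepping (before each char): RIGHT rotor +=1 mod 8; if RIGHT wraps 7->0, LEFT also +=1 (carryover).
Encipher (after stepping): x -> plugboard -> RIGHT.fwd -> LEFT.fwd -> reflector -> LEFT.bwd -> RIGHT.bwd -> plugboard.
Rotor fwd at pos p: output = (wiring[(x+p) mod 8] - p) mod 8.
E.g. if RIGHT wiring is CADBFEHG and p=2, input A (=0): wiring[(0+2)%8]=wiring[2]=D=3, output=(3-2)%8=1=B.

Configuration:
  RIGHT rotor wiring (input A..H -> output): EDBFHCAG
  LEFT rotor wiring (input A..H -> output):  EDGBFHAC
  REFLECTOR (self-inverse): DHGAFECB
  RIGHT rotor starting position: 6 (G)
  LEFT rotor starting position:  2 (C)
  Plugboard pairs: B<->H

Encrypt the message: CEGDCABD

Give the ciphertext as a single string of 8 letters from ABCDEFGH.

Char 1 ('C'): step: R->7, L=2; C->plug->C->R->E->L->G->refl->C->L'->G->R'->E->plug->E
Char 2 ('E'): step: R->0, L->3 (L advanced); E->plug->E->R->H->L->D->refl->A->L'->G->R'->H->plug->B
Char 3 ('G'): step: R->1, L=3; G->plug->G->R->F->L->B->refl->H->L'->E->R'->C->plug->C
Char 4 ('D'): step: R->2, L=3; D->plug->D->R->A->L->G->refl->C->L'->B->R'->H->plug->B
Char 5 ('C'): step: R->3, L=3; C->plug->C->R->H->L->D->refl->A->L'->G->R'->H->plug->B
Char 6 ('A'): step: R->4, L=3; A->plug->A->R->D->L->F->refl->E->L'->C->R'->D->plug->D
Char 7 ('B'): step: R->5, L=3; B->plug->H->R->C->L->E->refl->F->L'->D->R'->B->plug->H
Char 8 ('D'): step: R->6, L=3; D->plug->D->R->F->L->B->refl->H->L'->E->R'->H->plug->B

Answer: EBCBBDHB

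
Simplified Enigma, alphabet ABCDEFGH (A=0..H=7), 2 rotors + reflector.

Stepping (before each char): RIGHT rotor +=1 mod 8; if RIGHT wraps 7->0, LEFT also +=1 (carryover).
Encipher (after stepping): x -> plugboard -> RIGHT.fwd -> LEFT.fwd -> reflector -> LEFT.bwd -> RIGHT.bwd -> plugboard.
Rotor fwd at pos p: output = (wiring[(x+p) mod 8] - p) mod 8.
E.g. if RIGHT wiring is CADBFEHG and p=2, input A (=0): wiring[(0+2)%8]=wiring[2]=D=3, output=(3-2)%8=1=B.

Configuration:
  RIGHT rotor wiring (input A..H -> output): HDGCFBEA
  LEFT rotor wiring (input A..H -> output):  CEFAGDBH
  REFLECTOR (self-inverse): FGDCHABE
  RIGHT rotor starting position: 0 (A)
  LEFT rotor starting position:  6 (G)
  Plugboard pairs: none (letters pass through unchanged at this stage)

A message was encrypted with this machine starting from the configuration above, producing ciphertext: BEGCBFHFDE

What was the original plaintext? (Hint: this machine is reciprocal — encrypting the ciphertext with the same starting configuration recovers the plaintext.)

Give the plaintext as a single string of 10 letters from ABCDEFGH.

Char 1 ('B'): step: R->1, L=6; B->plug->B->R->F->L->C->refl->D->L'->A->R'->E->plug->E
Char 2 ('E'): step: R->2, L=6; E->plug->E->R->C->L->E->refl->H->L'->E->R'->A->plug->A
Char 3 ('G'): step: R->3, L=6; G->plug->G->R->A->L->D->refl->C->L'->F->R'->E->plug->E
Char 4 ('C'): step: R->4, L=6; C->plug->C->R->A->L->D->refl->C->L'->F->R'->B->plug->B
Char 5 ('B'): step: R->5, L=6; B->plug->B->R->H->L->F->refl->A->L'->G->R'->E->plug->E
Char 6 ('F'): step: R->6, L=6; F->plug->F->R->E->L->H->refl->E->L'->C->R'->B->plug->B
Char 7 ('H'): step: R->7, L=6; H->plug->H->R->F->L->C->refl->D->L'->A->R'->B->plug->B
Char 8 ('F'): step: R->0, L->7 (L advanced); F->plug->F->R->B->L->D->refl->C->L'->H->R'->A->plug->A
Char 9 ('D'): step: R->1, L=7; D->plug->D->R->E->L->B->refl->G->L'->D->R'->F->plug->F
Char 10 ('E'): step: R->2, L=7; E->plug->E->R->C->L->F->refl->A->L'->A->R'->B->plug->B

Answer: EAEBEBBAFB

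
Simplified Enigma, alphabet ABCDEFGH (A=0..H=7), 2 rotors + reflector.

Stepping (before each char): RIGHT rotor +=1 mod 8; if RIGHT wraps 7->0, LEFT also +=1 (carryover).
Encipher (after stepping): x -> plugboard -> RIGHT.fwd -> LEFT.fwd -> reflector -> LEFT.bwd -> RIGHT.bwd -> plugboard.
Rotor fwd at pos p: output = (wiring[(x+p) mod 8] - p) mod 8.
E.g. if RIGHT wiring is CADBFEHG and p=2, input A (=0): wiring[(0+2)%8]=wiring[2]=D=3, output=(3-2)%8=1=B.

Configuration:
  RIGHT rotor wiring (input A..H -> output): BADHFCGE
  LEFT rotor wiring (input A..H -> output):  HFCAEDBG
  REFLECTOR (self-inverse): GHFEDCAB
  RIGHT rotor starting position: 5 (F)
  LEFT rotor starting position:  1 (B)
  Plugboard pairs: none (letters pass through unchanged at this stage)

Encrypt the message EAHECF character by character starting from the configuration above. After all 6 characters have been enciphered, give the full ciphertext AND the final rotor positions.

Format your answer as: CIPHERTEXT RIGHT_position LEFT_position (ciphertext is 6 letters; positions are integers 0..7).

Char 1 ('E'): step: R->6, L=1; E->plug->E->R->F->L->A->refl->G->L'->H->R'->G->plug->G
Char 2 ('A'): step: R->7, L=1; A->plug->A->R->F->L->A->refl->G->L'->H->R'->H->plug->H
Char 3 ('H'): step: R->0, L->2 (L advanced); H->plug->H->R->E->L->H->refl->B->L'->D->R'->C->plug->C
Char 4 ('E'): step: R->1, L=2; E->plug->E->R->B->L->G->refl->A->L'->A->R'->H->plug->H
Char 5 ('C'): step: R->2, L=2; C->plug->C->R->D->L->B->refl->H->L'->E->R'->E->plug->E
Char 6 ('F'): step: R->3, L=2; F->plug->F->R->G->L->F->refl->C->L'->C->R'->B->plug->B
Final: ciphertext=GHCHEB, RIGHT=3, LEFT=2

Answer: GHCHEB 3 2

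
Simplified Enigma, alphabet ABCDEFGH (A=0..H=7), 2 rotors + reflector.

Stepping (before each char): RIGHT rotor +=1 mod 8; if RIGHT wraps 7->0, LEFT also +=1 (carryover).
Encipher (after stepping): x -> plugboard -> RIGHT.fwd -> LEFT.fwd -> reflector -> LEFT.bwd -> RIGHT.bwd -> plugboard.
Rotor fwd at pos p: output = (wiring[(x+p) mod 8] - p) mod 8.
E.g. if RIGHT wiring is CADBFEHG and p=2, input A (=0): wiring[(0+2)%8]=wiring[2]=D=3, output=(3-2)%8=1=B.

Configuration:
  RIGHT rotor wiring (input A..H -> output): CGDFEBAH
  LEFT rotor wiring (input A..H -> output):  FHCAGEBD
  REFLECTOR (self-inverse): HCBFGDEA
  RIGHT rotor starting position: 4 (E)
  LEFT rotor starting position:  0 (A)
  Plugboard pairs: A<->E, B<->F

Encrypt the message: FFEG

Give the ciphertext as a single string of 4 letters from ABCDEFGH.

Answer: AHCH

Derivation:
Char 1 ('F'): step: R->5, L=0; F->plug->B->R->D->L->A->refl->H->L'->B->R'->E->plug->A
Char 2 ('F'): step: R->6, L=0; F->plug->B->R->B->L->H->refl->A->L'->D->R'->H->plug->H
Char 3 ('E'): step: R->7, L=0; E->plug->A->R->A->L->F->refl->D->L'->H->R'->C->plug->C
Char 4 ('G'): step: R->0, L->1 (L advanced); G->plug->G->R->A->L->G->refl->E->L'->H->R'->H->plug->H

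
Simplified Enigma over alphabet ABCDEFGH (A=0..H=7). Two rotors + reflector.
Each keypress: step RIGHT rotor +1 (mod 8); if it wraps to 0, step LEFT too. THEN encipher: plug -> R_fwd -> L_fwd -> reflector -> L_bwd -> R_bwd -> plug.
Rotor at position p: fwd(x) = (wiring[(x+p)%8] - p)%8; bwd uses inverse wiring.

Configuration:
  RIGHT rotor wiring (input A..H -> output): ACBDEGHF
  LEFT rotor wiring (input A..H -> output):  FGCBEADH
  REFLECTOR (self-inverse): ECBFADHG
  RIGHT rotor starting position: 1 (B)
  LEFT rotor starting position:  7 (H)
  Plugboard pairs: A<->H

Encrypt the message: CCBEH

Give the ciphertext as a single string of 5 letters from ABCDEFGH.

Char 1 ('C'): step: R->2, L=7; C->plug->C->R->C->L->H->refl->G->L'->B->R'->B->plug->B
Char 2 ('C'): step: R->3, L=7; C->plug->C->R->D->L->D->refl->F->L'->F->R'->F->plug->F
Char 3 ('B'): step: R->4, L=7; B->plug->B->R->C->L->H->refl->G->L'->B->R'->D->plug->D
Char 4 ('E'): step: R->5, L=7; E->plug->E->R->F->L->F->refl->D->L'->D->R'->D->plug->D
Char 5 ('H'): step: R->6, L=7; H->plug->A->R->B->L->G->refl->H->L'->C->R'->C->plug->C

Answer: BFDDC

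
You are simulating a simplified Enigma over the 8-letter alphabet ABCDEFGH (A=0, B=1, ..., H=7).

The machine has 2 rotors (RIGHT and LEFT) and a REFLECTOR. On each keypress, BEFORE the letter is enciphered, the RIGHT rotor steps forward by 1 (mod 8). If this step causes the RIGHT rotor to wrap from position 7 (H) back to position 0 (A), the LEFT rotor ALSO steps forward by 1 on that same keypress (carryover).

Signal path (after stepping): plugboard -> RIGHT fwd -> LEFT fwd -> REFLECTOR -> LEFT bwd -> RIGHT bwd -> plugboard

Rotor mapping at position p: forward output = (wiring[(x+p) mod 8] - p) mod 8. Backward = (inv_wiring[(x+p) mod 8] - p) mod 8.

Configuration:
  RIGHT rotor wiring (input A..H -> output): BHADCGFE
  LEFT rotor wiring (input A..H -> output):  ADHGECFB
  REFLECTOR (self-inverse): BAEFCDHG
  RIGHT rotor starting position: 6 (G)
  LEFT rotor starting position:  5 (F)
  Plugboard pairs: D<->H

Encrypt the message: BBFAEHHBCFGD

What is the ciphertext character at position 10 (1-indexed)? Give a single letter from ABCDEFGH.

Char 1 ('B'): step: R->7, L=5; B->plug->B->R->C->L->E->refl->C->L'->F->R'->A->plug->A
Char 2 ('B'): step: R->0, L->6 (L advanced); B->plug->B->R->H->L->E->refl->C->L'->C->R'->E->plug->E
Char 3 ('F'): step: R->1, L=6; F->plug->F->R->E->L->B->refl->A->L'->F->R'->E->plug->E
Char 4 ('A'): step: R->2, L=6; A->plug->A->R->G->L->G->refl->H->L'->A->R'->C->plug->C
Char 5 ('E'): step: R->3, L=6; E->plug->E->R->B->L->D->refl->F->L'->D->R'->C->plug->C
Char 6 ('H'): step: R->4, L=6; H->plug->D->R->A->L->H->refl->G->L'->G->R'->A->plug->A
Char 7 ('H'): step: R->5, L=6; H->plug->D->R->E->L->B->refl->A->L'->F->R'->H->plug->D
Char 8 ('B'): step: R->6, L=6; B->plug->B->R->G->L->G->refl->H->L'->A->R'->H->plug->D
Char 9 ('C'): step: R->7, L=6; C->plug->C->R->A->L->H->refl->G->L'->G->R'->H->plug->D
Char 10 ('F'): step: R->0, L->7 (L advanced); F->plug->F->R->G->L->D->refl->F->L'->F->R'->G->plug->G

G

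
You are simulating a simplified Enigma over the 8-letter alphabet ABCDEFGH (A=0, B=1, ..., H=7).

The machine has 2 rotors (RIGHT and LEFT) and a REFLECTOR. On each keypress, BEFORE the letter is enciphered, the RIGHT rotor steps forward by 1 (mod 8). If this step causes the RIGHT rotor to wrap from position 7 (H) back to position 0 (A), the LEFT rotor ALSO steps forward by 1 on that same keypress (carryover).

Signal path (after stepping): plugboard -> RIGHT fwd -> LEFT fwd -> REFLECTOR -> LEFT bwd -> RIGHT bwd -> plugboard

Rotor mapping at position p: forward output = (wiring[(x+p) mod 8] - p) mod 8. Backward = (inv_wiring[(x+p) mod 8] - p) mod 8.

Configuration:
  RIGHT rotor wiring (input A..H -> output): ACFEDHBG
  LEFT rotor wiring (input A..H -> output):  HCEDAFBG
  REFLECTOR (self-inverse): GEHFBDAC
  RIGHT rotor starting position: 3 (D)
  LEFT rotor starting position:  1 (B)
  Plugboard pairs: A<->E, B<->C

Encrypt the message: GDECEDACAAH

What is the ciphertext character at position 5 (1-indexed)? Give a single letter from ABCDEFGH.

Char 1 ('G'): step: R->4, L=1; G->plug->G->R->B->L->D->refl->F->L'->G->R'->F->plug->F
Char 2 ('D'): step: R->5, L=1; D->plug->D->R->D->L->H->refl->C->L'->C->R'->A->plug->E
Char 3 ('E'): step: R->6, L=1; E->plug->A->R->D->L->H->refl->C->L'->C->R'->C->plug->B
Char 4 ('C'): step: R->7, L=1; C->plug->B->R->B->L->D->refl->F->L'->G->R'->D->plug->D
Char 5 ('E'): step: R->0, L->2 (L advanced); E->plug->A->R->A->L->C->refl->H->L'->E->R'->D->plug->D

D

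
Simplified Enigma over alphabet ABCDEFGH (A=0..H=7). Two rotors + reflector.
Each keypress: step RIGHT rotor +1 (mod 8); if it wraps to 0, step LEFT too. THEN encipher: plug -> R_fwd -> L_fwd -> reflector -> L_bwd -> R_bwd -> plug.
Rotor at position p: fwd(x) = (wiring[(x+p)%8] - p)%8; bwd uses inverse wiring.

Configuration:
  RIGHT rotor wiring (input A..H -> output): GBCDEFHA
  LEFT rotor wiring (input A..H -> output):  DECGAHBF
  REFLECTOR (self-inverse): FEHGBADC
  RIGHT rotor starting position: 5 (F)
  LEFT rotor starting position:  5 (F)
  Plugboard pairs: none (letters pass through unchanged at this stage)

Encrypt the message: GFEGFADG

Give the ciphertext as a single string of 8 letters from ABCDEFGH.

Char 1 ('G'): step: R->6, L=5; G->plug->G->R->G->L->B->refl->E->L'->B->R'->A->plug->A
Char 2 ('F'): step: R->7, L=5; F->plug->F->R->F->L->F->refl->A->L'->C->R'->C->plug->C
Char 3 ('E'): step: R->0, L->6 (L advanced); E->plug->E->R->E->L->E->refl->B->L'->H->R'->G->plug->G
Char 4 ('G'): step: R->1, L=6; G->plug->G->R->H->L->B->refl->E->L'->E->R'->E->plug->E
Char 5 ('F'): step: R->2, L=6; F->plug->F->R->G->L->C->refl->H->L'->B->R'->B->plug->B
Char 6 ('A'): step: R->3, L=6; A->plug->A->R->A->L->D->refl->G->L'->D->R'->F->plug->F
Char 7 ('D'): step: R->4, L=6; D->plug->D->R->E->L->E->refl->B->L'->H->R'->H->plug->H
Char 8 ('G'): step: R->5, L=6; G->plug->G->R->G->L->C->refl->H->L'->B->R'->D->plug->D

Answer: ACGEBFHD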